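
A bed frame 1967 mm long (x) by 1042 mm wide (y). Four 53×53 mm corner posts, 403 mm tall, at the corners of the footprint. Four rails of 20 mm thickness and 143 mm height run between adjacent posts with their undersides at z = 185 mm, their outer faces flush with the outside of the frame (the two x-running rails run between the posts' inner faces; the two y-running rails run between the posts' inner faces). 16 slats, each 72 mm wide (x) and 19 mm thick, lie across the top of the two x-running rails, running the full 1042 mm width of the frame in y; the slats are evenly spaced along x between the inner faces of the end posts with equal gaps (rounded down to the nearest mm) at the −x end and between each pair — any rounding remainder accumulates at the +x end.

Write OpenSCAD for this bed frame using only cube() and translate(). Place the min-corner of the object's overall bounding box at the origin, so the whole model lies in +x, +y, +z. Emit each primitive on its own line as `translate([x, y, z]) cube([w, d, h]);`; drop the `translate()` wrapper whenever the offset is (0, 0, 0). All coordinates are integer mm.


cube([53, 53, 403]);
translate([0, 989, 0]) cube([53, 53, 403]);
translate([1914, 0, 0]) cube([53, 53, 403]);
translate([1914, 989, 0]) cube([53, 53, 403]);
translate([53, 0, 185]) cube([1861, 20, 143]);
translate([53, 1022, 185]) cube([1861, 20, 143]);
translate([0, 53, 185]) cube([20, 936, 143]);
translate([1947, 53, 185]) cube([20, 936, 143]);
translate([94, 0, 328]) cube([72, 1042, 19]);
translate([207, 0, 328]) cube([72, 1042, 19]);
translate([320, 0, 328]) cube([72, 1042, 19]);
translate([433, 0, 328]) cube([72, 1042, 19]);
translate([546, 0, 328]) cube([72, 1042, 19]);
translate([659, 0, 328]) cube([72, 1042, 19]);
translate([772, 0, 328]) cube([72, 1042, 19]);
translate([885, 0, 328]) cube([72, 1042, 19]);
translate([998, 0, 328]) cube([72, 1042, 19]);
translate([1111, 0, 328]) cube([72, 1042, 19]);
translate([1224, 0, 328]) cube([72, 1042, 19]);
translate([1337, 0, 328]) cube([72, 1042, 19]);
translate([1450, 0, 328]) cube([72, 1042, 19]);
translate([1563, 0, 328]) cube([72, 1042, 19]);
translate([1676, 0, 328]) cube([72, 1042, 19]);
translate([1789, 0, 328]) cube([72, 1042, 19]);


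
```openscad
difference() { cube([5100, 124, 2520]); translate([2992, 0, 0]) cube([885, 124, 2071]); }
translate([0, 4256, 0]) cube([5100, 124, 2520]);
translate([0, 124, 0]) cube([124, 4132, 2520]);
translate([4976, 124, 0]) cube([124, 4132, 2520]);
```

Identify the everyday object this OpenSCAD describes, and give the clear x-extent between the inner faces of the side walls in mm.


A single room. The interior width is 4852 mm.

Four walls enclosing a rectangle with a door in the front wall — a room. Outside width 5100 minus two 124 mm walls gives 4852 mm.


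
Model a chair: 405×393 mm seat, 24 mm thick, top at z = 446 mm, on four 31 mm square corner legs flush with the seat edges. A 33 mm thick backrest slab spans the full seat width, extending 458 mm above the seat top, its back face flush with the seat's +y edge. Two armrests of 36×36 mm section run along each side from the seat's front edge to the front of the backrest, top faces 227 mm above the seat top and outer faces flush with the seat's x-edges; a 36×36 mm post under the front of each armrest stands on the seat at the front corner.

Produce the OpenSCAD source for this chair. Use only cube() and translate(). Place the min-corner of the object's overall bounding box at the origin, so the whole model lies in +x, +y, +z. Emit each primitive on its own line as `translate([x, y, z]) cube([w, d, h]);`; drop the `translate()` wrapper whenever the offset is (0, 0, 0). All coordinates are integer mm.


translate([0, 0, 422]) cube([405, 393, 24]);
cube([31, 31, 422]);
translate([374, 0, 0]) cube([31, 31, 422]);
translate([0, 362, 0]) cube([31, 31, 422]);
translate([374, 362, 0]) cube([31, 31, 422]);
translate([0, 360, 446]) cube([405, 33, 458]);
translate([0, 0, 637]) cube([36, 360, 36]);
translate([369, 0, 637]) cube([36, 360, 36]);
translate([0, 0, 446]) cube([36, 36, 191]);
translate([369, 0, 446]) cube([36, 36, 191]);


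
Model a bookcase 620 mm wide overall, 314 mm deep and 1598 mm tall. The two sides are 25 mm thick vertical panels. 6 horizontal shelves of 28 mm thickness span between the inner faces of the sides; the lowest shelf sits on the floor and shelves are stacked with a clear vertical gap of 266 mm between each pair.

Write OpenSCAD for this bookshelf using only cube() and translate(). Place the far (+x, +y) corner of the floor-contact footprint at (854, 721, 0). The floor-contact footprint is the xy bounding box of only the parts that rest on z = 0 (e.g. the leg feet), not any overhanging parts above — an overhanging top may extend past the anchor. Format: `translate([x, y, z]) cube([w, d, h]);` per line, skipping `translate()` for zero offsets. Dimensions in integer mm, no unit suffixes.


translate([234, 407, 0]) cube([25, 314, 1598]);
translate([829, 407, 0]) cube([25, 314, 1598]);
translate([259, 407, 0]) cube([570, 314, 28]);
translate([259, 407, 294]) cube([570, 314, 28]);
translate([259, 407, 588]) cube([570, 314, 28]);
translate([259, 407, 882]) cube([570, 314, 28]);
translate([259, 407, 1176]) cube([570, 314, 28]);
translate([259, 407, 1470]) cube([570, 314, 28]);


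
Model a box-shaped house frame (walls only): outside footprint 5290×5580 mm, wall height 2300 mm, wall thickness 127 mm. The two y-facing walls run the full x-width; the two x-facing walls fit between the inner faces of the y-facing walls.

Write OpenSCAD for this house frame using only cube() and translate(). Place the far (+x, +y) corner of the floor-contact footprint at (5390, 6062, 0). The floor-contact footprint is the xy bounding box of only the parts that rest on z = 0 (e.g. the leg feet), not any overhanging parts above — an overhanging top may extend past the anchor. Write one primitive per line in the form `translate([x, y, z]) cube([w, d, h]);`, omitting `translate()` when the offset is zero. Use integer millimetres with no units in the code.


translate([100, 482, 0]) cube([5290, 127, 2300]);
translate([100, 5935, 0]) cube([5290, 127, 2300]);
translate([100, 609, 0]) cube([127, 5326, 2300]);
translate([5263, 609, 0]) cube([127, 5326, 2300]);


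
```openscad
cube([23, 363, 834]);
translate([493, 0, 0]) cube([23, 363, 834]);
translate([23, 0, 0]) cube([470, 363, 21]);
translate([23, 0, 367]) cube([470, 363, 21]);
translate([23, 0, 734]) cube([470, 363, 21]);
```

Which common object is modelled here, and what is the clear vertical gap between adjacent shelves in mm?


A bookshelf. The clear shelf gap is 346 mm.

Two tall side panels with 3 horizontal boards between them — a bookshelf. The first two shelf undersides are at z = 0 and z = 367; with shelf thickness 21, the clear gap is 367 − 0 − 21 = 346 mm.


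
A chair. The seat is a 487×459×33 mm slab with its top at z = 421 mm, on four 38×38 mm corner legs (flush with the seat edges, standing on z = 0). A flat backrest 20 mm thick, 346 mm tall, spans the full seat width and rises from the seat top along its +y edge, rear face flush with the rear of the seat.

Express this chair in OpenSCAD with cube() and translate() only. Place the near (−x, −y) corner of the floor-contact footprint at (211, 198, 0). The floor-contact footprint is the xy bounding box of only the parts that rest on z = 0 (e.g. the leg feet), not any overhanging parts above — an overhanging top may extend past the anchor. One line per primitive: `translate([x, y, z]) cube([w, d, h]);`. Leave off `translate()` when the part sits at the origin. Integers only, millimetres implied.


translate([211, 198, 388]) cube([487, 459, 33]);
translate([211, 198, 0]) cube([38, 38, 388]);
translate([660, 198, 0]) cube([38, 38, 388]);
translate([211, 619, 0]) cube([38, 38, 388]);
translate([660, 619, 0]) cube([38, 38, 388]);
translate([211, 637, 421]) cube([487, 20, 346]);


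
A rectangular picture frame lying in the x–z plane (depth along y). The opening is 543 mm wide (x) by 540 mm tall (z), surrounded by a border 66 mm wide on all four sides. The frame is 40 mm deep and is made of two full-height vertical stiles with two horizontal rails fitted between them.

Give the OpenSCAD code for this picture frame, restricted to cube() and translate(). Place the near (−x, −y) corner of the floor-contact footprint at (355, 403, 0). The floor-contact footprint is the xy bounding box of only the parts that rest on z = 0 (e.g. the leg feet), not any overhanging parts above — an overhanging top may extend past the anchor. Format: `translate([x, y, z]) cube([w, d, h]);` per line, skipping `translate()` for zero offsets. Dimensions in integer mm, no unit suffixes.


translate([355, 403, 0]) cube([66, 40, 672]);
translate([964, 403, 0]) cube([66, 40, 672]);
translate([421, 403, 0]) cube([543, 40, 66]);
translate([421, 403, 606]) cube([543, 40, 66]);


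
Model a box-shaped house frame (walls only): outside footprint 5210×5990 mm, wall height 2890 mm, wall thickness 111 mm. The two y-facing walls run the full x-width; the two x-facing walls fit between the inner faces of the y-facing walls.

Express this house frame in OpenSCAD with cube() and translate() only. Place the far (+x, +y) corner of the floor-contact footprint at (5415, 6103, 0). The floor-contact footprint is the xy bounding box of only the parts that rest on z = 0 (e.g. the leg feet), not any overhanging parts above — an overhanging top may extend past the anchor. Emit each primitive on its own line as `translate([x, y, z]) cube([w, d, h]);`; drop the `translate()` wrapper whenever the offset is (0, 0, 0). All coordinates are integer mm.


translate([205, 113, 0]) cube([5210, 111, 2890]);
translate([205, 5992, 0]) cube([5210, 111, 2890]);
translate([205, 224, 0]) cube([111, 5768, 2890]);
translate([5304, 224, 0]) cube([111, 5768, 2890]);


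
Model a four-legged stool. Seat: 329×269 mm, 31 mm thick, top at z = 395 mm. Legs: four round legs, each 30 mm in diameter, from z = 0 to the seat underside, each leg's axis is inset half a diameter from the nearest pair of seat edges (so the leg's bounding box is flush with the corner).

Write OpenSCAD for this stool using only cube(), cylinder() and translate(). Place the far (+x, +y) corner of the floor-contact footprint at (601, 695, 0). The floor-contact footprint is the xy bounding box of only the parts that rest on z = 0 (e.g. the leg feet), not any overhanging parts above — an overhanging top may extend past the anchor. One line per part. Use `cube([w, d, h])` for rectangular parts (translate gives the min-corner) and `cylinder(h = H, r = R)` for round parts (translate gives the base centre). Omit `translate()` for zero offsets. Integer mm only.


// leg_h = 395 - 31 = 364
translate([272, 426, 364]) cube([329, 269, 31]);
translate([287, 441, 0]) cylinder(h = 364, r = 15);
translate([586, 441, 0]) cylinder(h = 364, r = 15);
translate([287, 680, 0]) cylinder(h = 364, r = 15);
translate([586, 680, 0]) cylinder(h = 364, r = 15);


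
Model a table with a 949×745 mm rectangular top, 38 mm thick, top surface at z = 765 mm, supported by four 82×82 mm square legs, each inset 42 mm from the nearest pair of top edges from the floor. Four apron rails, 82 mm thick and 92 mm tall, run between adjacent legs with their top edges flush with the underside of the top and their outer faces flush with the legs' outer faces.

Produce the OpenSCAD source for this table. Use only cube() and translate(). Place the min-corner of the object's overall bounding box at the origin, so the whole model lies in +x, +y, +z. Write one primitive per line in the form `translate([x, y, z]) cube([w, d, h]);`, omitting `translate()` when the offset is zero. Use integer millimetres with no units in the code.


translate([0, 0, 727]) cube([949, 745, 38]);
translate([42, 42, 0]) cube([82, 82, 727]);
translate([825, 42, 0]) cube([82, 82, 727]);
translate([42, 621, 0]) cube([82, 82, 727]);
translate([825, 621, 0]) cube([82, 82, 727]);
translate([124, 42, 635]) cube([701, 82, 92]);
translate([124, 621, 635]) cube([701, 82, 92]);
translate([42, 124, 635]) cube([82, 497, 92]);
translate([825, 124, 635]) cube([82, 497, 92]);


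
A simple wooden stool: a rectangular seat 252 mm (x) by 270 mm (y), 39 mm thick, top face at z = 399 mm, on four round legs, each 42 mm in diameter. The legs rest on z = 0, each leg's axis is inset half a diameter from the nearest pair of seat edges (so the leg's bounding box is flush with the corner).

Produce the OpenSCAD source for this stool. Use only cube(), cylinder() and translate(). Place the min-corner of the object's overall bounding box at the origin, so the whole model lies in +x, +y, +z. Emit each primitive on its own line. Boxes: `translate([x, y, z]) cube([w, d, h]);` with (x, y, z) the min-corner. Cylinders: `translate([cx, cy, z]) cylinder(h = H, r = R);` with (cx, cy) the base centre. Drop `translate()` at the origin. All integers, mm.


translate([0, 0, 360]) cube([252, 270, 39]);
translate([21, 21, 0]) cylinder(h = 360, r = 21);
translate([231, 21, 0]) cylinder(h = 360, r = 21);
translate([21, 249, 0]) cylinder(h = 360, r = 21);
translate([231, 249, 0]) cylinder(h = 360, r = 21);


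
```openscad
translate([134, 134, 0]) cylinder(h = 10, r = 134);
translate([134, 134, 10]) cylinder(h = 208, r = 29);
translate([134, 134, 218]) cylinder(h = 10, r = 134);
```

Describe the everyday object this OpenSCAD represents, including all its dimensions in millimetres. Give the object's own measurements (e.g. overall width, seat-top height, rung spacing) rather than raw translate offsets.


A spool: two coaxial disc flanges of radius 134 mm and thickness 10 mm, joined by a core cylinder of radius 29 mm and height 208 mm. The lower flange rests on z = 0 and the three cylinders share a vertical axis.


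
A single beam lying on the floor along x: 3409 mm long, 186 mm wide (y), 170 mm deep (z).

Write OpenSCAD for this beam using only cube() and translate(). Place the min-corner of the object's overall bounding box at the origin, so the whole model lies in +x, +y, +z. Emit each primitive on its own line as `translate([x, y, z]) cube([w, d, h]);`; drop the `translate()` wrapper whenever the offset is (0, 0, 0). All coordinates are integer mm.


cube([3409, 186, 170]);


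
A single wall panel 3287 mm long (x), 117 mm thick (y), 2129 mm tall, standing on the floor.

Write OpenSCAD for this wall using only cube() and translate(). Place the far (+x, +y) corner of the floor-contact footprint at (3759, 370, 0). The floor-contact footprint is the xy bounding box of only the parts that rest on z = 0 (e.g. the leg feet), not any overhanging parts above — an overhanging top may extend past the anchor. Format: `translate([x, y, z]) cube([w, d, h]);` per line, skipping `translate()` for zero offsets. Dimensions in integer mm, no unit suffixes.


translate([472, 253, 0]) cube([3287, 117, 2129]);


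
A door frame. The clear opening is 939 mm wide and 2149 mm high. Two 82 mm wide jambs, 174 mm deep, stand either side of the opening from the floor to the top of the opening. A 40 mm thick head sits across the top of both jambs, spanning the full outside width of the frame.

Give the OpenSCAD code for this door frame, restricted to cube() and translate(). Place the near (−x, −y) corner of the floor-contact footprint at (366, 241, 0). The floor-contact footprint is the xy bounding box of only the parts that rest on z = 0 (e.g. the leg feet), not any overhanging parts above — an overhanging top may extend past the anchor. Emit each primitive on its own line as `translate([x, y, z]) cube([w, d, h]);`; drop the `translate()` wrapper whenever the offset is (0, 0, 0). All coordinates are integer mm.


translate([366, 241, 0]) cube([82, 174, 2149]);
translate([1387, 241, 0]) cube([82, 174, 2149]);
translate([366, 241, 2149]) cube([1103, 174, 40]);


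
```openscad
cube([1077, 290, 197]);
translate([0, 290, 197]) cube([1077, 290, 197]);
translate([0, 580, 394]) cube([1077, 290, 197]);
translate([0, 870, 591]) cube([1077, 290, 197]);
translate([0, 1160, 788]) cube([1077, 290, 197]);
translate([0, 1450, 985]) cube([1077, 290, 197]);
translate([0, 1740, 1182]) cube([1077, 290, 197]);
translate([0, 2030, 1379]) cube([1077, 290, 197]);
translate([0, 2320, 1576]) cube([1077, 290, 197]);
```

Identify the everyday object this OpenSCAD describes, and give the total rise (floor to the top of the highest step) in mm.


A staircase. The total rise is 1773 mm.

9 identical blocks, each offset up and back from the previous — a staircase. Each step is 197 mm tall and there are 9 of them, so the total rise is 9 × 197 = 1773 mm.


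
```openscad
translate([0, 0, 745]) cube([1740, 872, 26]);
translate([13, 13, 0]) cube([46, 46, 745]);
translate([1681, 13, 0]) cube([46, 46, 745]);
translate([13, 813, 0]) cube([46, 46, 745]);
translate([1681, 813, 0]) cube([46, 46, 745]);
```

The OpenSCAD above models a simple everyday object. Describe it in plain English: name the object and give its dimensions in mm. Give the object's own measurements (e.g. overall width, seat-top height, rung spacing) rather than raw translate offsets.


A rectangular dining table. The top is 1740×872×26 mm with its upper surface at z = 771 mm. It stands on four 46×46 mm square legs, each inset 13 mm from the nearest pair of top edges, running from the floor to the underside of the top.


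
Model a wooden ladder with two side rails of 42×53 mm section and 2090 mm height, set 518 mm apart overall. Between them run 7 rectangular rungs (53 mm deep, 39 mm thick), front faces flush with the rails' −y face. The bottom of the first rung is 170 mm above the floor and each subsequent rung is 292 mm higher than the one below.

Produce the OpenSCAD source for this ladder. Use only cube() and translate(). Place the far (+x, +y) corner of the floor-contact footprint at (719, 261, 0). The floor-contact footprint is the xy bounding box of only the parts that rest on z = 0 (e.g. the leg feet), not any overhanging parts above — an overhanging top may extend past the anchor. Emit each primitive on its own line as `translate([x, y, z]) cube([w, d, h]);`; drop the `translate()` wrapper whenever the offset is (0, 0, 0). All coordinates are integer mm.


translate([201, 208, 0]) cube([42, 53, 2090]);
translate([677, 208, 0]) cube([42, 53, 2090]);
translate([243, 208, 170]) cube([434, 53, 39]);
translate([243, 208, 462]) cube([434, 53, 39]);
translate([243, 208, 754]) cube([434, 53, 39]);
translate([243, 208, 1046]) cube([434, 53, 39]);
translate([243, 208, 1338]) cube([434, 53, 39]);
translate([243, 208, 1630]) cube([434, 53, 39]);
translate([243, 208, 1922]) cube([434, 53, 39]);


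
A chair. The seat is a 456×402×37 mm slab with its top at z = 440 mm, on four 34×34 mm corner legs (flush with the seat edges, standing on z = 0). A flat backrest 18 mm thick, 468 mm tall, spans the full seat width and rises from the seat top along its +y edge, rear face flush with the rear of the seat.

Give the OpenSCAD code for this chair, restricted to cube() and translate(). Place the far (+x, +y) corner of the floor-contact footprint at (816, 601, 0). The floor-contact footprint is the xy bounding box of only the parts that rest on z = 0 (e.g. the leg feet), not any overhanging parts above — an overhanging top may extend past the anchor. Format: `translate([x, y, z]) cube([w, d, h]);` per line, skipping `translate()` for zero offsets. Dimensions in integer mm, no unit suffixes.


translate([360, 199, 403]) cube([456, 402, 37]);
translate([360, 199, 0]) cube([34, 34, 403]);
translate([782, 199, 0]) cube([34, 34, 403]);
translate([360, 567, 0]) cube([34, 34, 403]);
translate([782, 567, 0]) cube([34, 34, 403]);
translate([360, 583, 440]) cube([456, 18, 468]);


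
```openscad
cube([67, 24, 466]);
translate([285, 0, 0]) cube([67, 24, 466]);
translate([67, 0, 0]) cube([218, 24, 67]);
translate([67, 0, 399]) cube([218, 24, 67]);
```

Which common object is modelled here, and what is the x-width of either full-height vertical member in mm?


A picture frame. The border width is 67 mm.

Four thin pieces enclosing a rectangular opening — a picture frame. The two full-height stiles are 466 mm tall; the top rail sits at z = 399 and is 67 mm tall, so the border above the opening is 466 − 399 = 67 mm, matching the stile x-width.


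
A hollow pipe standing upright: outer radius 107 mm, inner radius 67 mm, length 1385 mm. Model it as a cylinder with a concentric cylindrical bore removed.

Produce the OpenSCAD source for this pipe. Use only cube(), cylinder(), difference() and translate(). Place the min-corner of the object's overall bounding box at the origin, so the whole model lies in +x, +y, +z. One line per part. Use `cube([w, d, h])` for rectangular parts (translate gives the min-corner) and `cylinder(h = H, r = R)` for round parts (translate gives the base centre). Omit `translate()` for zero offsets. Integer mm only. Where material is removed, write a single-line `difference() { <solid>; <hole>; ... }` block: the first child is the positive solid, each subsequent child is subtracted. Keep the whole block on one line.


difference() { translate([107, 107, 0]) cylinder(h = 1385, r = 107); translate([107, 107, 0]) cylinder(h = 1385, r = 67); }


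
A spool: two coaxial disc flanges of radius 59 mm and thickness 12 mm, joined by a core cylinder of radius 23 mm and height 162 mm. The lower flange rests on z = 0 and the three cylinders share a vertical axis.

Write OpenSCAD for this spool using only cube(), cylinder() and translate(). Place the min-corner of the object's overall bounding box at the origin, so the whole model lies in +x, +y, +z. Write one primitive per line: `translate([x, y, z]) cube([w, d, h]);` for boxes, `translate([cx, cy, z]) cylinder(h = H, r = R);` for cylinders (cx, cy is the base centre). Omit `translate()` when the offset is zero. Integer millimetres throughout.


translate([59, 59, 0]) cylinder(h = 12, r = 59);
translate([59, 59, 12]) cylinder(h = 162, r = 23);
translate([59, 59, 174]) cylinder(h = 12, r = 59);


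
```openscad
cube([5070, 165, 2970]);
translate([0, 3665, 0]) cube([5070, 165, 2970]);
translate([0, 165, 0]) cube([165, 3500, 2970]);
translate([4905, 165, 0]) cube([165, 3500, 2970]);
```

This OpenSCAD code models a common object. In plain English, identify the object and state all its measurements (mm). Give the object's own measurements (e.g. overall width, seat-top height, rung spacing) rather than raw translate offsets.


The wall frame of a small rectangular building: four walls, each 2970 mm tall and 165 mm thick, enclosing a footprint 5070 mm (x) by 3830 mm (y) outside-to-outside, with no floor or roof. The front and back walls (the −y and +y sides) span the full width; the two side walls fit between them.


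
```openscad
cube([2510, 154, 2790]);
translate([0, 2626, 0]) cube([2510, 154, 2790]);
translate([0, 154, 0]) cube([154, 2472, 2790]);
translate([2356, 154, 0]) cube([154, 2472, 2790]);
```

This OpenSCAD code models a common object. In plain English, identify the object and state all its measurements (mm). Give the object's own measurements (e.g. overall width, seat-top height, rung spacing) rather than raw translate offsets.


The wall frame of a small rectangular building: four walls, each 2790 mm tall and 154 mm thick, enclosing a footprint 2510 mm (x) by 2780 mm (y) outside-to-outside, with no floor or roof. The front and back walls (the −y and +y sides) span the full width; the two side walls fit between them.


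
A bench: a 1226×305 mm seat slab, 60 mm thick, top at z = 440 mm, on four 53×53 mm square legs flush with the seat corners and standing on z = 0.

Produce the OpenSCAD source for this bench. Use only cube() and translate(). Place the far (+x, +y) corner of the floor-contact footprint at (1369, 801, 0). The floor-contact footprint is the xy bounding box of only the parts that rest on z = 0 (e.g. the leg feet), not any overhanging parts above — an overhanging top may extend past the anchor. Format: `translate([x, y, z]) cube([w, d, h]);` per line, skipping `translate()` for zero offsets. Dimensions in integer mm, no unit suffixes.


translate([143, 496, 380]) cube([1226, 305, 60]);
translate([143, 496, 0]) cube([53, 53, 380]);
translate([143, 748, 0]) cube([53, 53, 380]);
translate([1316, 496, 0]) cube([53, 53, 380]);
translate([1316, 748, 0]) cube([53, 53, 380]);


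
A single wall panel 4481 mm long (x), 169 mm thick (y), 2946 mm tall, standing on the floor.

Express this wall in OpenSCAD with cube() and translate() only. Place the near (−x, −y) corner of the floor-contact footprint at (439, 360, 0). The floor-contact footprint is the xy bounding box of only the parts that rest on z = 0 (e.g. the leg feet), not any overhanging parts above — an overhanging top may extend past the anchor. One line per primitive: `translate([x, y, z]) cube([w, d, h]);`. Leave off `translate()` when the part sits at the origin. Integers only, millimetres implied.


translate([439, 360, 0]) cube([4481, 169, 2946]);


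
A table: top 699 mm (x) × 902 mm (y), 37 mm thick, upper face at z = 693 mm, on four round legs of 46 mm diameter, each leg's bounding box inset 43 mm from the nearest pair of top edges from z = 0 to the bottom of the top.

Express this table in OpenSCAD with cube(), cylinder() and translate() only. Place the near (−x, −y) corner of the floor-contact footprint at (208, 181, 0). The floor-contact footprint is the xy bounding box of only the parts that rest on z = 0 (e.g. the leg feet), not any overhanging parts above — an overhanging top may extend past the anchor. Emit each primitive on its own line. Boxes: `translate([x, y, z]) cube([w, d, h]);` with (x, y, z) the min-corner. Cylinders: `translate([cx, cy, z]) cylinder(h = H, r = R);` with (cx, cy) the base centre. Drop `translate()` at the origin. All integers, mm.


translate([165, 138, 656]) cube([699, 902, 37]);
translate([231, 204, 0]) cylinder(h = 656, r = 23);
translate([798, 204, 0]) cylinder(h = 656, r = 23);
translate([231, 974, 0]) cylinder(h = 656, r = 23);
translate([798, 974, 0]) cylinder(h = 656, r = 23);


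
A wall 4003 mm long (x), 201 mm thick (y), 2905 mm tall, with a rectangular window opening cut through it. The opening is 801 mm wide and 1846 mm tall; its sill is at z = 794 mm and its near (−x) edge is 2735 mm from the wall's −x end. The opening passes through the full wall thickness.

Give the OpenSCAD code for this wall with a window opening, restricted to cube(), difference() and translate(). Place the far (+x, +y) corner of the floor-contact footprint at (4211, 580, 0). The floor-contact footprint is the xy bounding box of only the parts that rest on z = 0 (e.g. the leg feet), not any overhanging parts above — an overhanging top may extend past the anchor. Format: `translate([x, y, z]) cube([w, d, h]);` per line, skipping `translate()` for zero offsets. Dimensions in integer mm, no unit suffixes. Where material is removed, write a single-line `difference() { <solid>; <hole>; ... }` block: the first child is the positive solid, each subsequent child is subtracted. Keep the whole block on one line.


difference() { translate([208, 379, 0]) cube([4003, 201, 2905]); translate([2943, 379, 794]) cube([801, 201, 1846]); }


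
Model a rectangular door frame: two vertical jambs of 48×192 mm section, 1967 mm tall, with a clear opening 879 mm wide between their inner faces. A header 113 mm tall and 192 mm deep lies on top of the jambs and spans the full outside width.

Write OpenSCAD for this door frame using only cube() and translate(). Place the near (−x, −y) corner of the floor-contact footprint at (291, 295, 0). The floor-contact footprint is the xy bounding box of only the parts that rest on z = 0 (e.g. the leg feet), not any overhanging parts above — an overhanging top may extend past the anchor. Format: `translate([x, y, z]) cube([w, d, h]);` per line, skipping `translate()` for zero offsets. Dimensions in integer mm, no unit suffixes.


translate([291, 295, 0]) cube([48, 192, 1967]);
translate([1218, 295, 0]) cube([48, 192, 1967]);
translate([291, 295, 1967]) cube([975, 192, 113]);


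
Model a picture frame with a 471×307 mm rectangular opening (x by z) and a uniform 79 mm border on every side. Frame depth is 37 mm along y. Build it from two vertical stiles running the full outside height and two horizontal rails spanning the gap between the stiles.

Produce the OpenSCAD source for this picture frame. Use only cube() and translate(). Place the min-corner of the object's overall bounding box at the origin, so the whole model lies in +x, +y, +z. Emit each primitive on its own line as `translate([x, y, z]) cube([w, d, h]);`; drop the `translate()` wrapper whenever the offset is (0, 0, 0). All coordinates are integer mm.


cube([79, 37, 465]);
translate([550, 0, 0]) cube([79, 37, 465]);
translate([79, 0, 0]) cube([471, 37, 79]);
translate([79, 0, 386]) cube([471, 37, 79]);


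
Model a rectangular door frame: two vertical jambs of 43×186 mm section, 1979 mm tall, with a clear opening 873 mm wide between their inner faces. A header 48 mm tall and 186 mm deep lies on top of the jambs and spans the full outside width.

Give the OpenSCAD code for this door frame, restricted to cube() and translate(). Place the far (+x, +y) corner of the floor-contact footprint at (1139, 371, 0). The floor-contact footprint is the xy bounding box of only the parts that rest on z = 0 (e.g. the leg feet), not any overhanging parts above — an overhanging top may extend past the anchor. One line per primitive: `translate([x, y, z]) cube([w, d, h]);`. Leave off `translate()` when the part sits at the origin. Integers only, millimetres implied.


translate([180, 185, 0]) cube([43, 186, 1979]);
translate([1096, 185, 0]) cube([43, 186, 1979]);
translate([180, 185, 1979]) cube([959, 186, 48]);


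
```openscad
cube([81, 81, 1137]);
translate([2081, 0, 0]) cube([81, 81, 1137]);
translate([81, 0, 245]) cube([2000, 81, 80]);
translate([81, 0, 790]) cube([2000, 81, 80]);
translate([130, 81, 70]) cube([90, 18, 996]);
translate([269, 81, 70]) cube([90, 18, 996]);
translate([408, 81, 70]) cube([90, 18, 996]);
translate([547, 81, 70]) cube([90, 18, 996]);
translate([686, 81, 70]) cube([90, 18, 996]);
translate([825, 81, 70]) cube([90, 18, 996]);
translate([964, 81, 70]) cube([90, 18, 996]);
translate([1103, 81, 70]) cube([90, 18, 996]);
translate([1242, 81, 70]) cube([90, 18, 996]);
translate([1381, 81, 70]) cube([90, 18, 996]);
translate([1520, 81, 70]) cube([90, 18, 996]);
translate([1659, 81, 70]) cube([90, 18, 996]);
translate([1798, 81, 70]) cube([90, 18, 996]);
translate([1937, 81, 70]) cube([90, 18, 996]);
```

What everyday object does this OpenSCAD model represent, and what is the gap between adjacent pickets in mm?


A fence section. The picket gap is 49 mm.

Two posts, two rails, 14 pickets — a fence section. Span 2000 mm holds 14 pickets of 90 mm with 15 equal gaps: ⌊(2000 − 14·90) / 15⌋ = 49 mm.


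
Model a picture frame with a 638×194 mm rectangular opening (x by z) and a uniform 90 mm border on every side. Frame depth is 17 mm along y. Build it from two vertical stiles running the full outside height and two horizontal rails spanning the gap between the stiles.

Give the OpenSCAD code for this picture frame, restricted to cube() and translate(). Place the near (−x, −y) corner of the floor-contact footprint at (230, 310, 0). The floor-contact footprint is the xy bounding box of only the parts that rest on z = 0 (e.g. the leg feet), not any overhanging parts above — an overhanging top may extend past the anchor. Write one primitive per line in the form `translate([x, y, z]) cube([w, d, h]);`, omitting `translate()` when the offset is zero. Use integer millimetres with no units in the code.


translate([230, 310, 0]) cube([90, 17, 374]);
translate([958, 310, 0]) cube([90, 17, 374]);
translate([320, 310, 0]) cube([638, 17, 90]);
translate([320, 310, 284]) cube([638, 17, 90]);


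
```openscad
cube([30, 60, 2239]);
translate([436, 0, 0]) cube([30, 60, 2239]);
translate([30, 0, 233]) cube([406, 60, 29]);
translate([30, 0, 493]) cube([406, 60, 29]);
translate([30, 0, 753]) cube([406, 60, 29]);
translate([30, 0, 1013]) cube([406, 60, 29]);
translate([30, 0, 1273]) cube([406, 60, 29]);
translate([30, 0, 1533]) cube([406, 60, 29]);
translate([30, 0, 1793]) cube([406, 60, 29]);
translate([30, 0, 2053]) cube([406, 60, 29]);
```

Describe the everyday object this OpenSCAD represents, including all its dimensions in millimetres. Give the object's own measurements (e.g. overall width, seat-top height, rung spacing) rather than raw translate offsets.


A straight ladder. Two 30×60 mm vertical rails, 2239 mm tall, stand 466 mm apart (outside-to-outside) with their front faces coplanar on the −y side. 8 rungs, each 60 mm deep and 29 mm tall, span between the inner faces of the rails, front faces flush with the rails. The lowest rung's underside is at z = 233 mm and rungs are spaced 260 mm apart (underside to underside).


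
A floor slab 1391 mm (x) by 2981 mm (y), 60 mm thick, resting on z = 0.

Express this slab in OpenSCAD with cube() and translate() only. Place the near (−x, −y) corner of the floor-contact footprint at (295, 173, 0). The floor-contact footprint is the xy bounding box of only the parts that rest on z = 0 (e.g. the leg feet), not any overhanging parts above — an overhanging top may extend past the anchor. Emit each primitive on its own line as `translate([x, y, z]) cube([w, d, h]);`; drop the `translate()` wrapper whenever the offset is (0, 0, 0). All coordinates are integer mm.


translate([295, 173, 0]) cube([1391, 2981, 60]);


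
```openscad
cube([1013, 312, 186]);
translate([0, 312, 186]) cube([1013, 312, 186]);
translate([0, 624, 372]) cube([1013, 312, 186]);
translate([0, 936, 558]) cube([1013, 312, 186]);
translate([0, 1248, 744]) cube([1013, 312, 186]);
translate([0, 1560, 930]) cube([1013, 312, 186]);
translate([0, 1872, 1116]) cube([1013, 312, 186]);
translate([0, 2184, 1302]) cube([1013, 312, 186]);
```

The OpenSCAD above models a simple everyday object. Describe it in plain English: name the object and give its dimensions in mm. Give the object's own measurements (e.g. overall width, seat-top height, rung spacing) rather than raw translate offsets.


A straight staircase of 8 solid steps. Each step is 1013 mm wide (x), 312 mm deep (y, the going) and 186 mm tall (the rise). The first step rests on the floor; each subsequent step sits one going further in +y and one rise higher in +z, directly behind and above the previous step with no overlap.


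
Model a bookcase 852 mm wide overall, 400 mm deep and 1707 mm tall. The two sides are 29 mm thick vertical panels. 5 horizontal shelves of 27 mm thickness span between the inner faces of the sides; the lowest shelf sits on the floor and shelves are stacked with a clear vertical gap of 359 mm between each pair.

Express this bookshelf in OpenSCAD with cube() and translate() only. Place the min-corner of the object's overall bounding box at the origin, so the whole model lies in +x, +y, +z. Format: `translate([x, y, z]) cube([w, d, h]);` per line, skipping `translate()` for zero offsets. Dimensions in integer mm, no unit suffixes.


cube([29, 400, 1707]);
translate([823, 0, 0]) cube([29, 400, 1707]);
translate([29, 0, 0]) cube([794, 400, 27]);
translate([29, 0, 386]) cube([794, 400, 27]);
translate([29, 0, 772]) cube([794, 400, 27]);
translate([29, 0, 1158]) cube([794, 400, 27]);
translate([29, 0, 1544]) cube([794, 400, 27]);


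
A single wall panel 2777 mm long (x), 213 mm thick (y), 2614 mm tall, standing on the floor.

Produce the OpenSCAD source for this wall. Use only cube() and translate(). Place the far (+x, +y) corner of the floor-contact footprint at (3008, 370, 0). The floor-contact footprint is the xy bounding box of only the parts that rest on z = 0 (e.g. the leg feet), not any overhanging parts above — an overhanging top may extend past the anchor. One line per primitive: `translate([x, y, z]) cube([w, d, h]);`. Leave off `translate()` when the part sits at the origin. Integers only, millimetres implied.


translate([231, 157, 0]) cube([2777, 213, 2614]);


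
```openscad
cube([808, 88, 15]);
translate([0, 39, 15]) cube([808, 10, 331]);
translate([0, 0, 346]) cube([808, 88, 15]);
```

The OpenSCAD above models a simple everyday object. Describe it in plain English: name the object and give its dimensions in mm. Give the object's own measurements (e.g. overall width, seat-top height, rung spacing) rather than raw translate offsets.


An I-beam lying along x, 808 mm long. Overall section height 361 mm. Two flanges 88 mm wide (y) and 15 mm thick, one on the floor and one at the top; a web 10 mm thick runs between them, centred on the flange width.


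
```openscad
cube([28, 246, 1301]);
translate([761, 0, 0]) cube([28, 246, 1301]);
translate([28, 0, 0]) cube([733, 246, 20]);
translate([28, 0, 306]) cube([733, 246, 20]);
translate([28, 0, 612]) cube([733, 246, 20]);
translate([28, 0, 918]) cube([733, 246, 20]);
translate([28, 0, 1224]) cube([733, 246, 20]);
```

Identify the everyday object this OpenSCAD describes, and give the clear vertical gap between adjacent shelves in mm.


A bookshelf. The clear shelf gap is 286 mm.

Two tall side panels with 5 horizontal boards between them — a bookshelf. The first two shelf undersides are at z = 0 and z = 306; with shelf thickness 20, the clear gap is 306 − 0 − 20 = 286 mm.


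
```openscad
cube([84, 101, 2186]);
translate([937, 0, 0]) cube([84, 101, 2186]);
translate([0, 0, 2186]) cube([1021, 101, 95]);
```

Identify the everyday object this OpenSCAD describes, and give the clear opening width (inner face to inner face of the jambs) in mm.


A door frame. The clear opening width is 853 mm.

Two 2186 mm tall posts with a header on top — a door frame. The left jamb is 84 mm wide at x = 0; the right jamb starts at x = 937. The clear opening is 937 − 84 = 853 mm.


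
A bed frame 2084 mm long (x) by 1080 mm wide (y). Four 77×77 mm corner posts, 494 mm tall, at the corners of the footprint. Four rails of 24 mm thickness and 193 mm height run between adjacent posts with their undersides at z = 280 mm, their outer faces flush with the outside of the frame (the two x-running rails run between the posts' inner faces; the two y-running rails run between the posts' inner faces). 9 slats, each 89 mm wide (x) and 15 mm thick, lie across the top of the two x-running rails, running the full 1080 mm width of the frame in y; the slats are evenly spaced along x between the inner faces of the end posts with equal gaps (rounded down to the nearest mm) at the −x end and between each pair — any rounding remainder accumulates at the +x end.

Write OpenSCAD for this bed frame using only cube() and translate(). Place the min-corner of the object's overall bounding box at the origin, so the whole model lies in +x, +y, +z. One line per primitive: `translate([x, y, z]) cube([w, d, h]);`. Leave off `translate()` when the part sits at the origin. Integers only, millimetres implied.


cube([77, 77, 494]);
translate([0, 1003, 0]) cube([77, 77, 494]);
translate([2007, 0, 0]) cube([77, 77, 494]);
translate([2007, 1003, 0]) cube([77, 77, 494]);
translate([77, 0, 280]) cube([1930, 24, 193]);
translate([77, 1056, 280]) cube([1930, 24, 193]);
translate([0, 77, 280]) cube([24, 926, 193]);
translate([2060, 77, 280]) cube([24, 926, 193]);
translate([189, 0, 473]) cube([89, 1080, 15]);
translate([390, 0, 473]) cube([89, 1080, 15]);
translate([591, 0, 473]) cube([89, 1080, 15]);
translate([792, 0, 473]) cube([89, 1080, 15]);
translate([993, 0, 473]) cube([89, 1080, 15]);
translate([1194, 0, 473]) cube([89, 1080, 15]);
translate([1395, 0, 473]) cube([89, 1080, 15]);
translate([1596, 0, 473]) cube([89, 1080, 15]);
translate([1797, 0, 473]) cube([89, 1080, 15]);


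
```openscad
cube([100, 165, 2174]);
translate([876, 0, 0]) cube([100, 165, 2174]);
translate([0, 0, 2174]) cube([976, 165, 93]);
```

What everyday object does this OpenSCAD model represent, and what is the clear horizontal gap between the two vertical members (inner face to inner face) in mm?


A door frame. The clear opening width is 776 mm.

Two 2174 mm tall posts with a header on top — a door frame. The left jamb is 100 mm wide at x = 0; the right jamb starts at x = 876. The clear opening is 876 − 100 = 776 mm.
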